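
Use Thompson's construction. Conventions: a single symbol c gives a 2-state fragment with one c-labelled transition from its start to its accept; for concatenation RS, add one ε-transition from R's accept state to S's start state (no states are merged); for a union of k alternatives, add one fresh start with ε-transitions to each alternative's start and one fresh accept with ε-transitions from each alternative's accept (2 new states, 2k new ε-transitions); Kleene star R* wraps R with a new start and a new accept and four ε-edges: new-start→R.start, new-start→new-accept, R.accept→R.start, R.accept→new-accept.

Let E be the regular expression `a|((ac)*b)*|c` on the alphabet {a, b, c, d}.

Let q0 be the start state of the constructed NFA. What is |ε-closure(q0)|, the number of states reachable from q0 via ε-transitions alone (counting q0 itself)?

10

Let C(F) = |ε-closure(F.start)| within fragment F, and note whether F accepts ε. Symbol fragments have C = 1 and do not accept ε. Then:
  ac → |closure| equals the left operand's closure size = 1 (its accept is not ε-reachable, so the closure stops there)
  (ac)* → the star's fresh start ε-reaches both the body's start and the fresh accept: |closure| = 2 + 1 = 3
  (ac)*b → |closure| = 3 + 1 = 4 (closure spills across the concat boundary because the left factor accepts ε)
  ((ac)*b)* → |closure| = 1 (new start) + 4 (body) + 1 (new accept) = 6
  a|((ac)*b)*|c → new start ε-reaches every alternative's start; at least one alternative accepts ε, so the union's new accept is reached too: |closure| = 1 + 1 + 6 + 1 + 1 = 10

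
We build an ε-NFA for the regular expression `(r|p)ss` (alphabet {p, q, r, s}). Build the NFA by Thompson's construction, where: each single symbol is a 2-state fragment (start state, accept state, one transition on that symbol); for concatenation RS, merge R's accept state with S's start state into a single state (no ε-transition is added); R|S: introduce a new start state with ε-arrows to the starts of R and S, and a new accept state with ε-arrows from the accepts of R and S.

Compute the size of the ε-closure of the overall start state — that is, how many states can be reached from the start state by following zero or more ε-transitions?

3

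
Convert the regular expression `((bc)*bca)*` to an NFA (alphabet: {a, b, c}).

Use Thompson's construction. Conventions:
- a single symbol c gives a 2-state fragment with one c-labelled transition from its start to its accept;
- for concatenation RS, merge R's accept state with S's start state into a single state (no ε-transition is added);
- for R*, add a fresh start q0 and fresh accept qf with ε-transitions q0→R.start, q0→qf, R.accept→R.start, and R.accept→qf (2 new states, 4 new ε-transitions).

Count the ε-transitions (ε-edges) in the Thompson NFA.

8

Bottom-up over the parse tree:
Each of the 5 symbol leaves contributes 0 ε-transitions.
  bc → 0 ε-transitions
  (bc)* → 4 ε-transitions
  (bc)*bca → 4 ε-transitions
  ((bc)*bca)* → 8 ε-transitions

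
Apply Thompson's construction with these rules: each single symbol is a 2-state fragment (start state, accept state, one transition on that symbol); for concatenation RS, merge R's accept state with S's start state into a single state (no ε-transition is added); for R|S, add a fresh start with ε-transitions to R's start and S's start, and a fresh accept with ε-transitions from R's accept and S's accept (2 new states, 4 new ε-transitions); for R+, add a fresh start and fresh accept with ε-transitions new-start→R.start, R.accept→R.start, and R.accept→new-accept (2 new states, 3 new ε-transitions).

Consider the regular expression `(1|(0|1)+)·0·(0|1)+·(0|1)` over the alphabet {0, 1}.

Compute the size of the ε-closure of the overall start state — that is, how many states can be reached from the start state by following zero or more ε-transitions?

6

Work bottom-up. For each fragment F, track |ε-closure(F.start)| and whether F's accept lies in that closure (i.e. whether F accepts ε). A single-symbol fragment has closure size 1 and does not accept ε.
  0|1 : new start ε-reaches every alternative's start; none of them accept ε, so the new accept is not reached: C = 1 + 1 + 1 = 3
  (0|1)+ : new start ε-reaches only the body's start; the new accept needs a symbol first: C = 1 + 3 = 4
  1|(0|1)+ : C = 1 + 1 + 4 = 6 (the new accept is not ε-reachable since no branch accepts ε)
  0|1 : new start ε-reaches every alternative's start; none of them accept ε, so the new accept is not reached: C = 1 + 1 + 1 = 3
  (0|1)+ : new start ε-reaches only the body's start; the new accept needs a symbol first: C = 1 + 3 = 4
  0|1 : new start ε-reaches every alternative's start; none of them accept ε, so the new accept is not reached: C = 1 + 1 + 1 = 3
  (1|(0|1)+)·0·(0|1)+·(0|1) : C equals the left operand's closure size = 6 (its accept is not ε-reachable, so the closure stops there)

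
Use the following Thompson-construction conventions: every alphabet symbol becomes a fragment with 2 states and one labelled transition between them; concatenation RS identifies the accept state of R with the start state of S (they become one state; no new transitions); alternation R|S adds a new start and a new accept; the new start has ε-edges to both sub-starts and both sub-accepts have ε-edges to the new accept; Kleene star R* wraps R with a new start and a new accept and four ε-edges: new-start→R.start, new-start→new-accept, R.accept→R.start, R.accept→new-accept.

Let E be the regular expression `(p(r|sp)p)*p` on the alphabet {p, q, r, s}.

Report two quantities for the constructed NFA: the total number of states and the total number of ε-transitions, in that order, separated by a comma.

Per subexpression:
Each of the 6 symbol leaves contributes 2 states and 0 ε-transitions.
  sp — 3 states, 0 ε-transitions
  r|sp — 7 states, 4 ε-transitions
  p(r|sp)p — 9 states, 4 ε-transitions
  (p(r|sp)p)* — 11 states, 8 ε-transitions
  (p(r|sp)p)*p — 12 states, 8 ε-transitions

12, 8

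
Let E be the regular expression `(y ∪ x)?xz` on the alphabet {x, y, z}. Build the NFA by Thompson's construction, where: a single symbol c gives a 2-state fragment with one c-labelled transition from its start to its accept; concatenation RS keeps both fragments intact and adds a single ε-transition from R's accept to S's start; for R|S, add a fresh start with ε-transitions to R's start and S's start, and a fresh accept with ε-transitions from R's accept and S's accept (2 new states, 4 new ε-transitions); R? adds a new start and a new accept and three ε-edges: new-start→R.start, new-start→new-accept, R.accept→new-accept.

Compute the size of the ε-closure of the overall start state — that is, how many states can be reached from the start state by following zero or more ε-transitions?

6

Let C(F) = |ε-closure(F.start)| within fragment F, and note whether F accepts ε. Symbol fragments have C = 1 and do not accept ε. Then:
  y ∪ x : |closure| = 1 + 1 + 1 = 3 (the new accept is not ε-reachable since no branch accepts ε)
  (y ∪ x)? : new start has ε-edges to the inner start and to the new accept, so |closure| = 2 + 3 = 5
  (y ∪ x)?xz : |closure| = 5 + 1 = 6 (closure spills across the concat boundary because the left factor accepts ε)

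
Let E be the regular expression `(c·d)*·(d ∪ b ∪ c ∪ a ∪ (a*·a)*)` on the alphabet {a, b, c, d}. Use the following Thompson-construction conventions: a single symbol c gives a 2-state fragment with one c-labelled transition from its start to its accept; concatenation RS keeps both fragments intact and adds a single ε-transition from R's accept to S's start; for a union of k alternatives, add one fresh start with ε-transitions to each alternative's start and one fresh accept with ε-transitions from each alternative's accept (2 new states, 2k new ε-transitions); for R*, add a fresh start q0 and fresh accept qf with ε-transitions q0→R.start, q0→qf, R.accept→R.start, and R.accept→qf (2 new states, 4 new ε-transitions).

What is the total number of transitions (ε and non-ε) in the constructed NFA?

Bottom-up over the parse tree:
Each of the 8 symbol leaves contributes 1 transition (1 symbol, 0 ε).
  c·d : 3 transitions (2 symbol, 1 ε)
  (c·d)* : 7 transitions (2 symbol, 5 ε)
  a* : 5 transitions (1 symbol, 4 ε)
  a*·a : 7 transitions (2 symbol, 5 ε)
  (a*·a)* : 11 transitions (2 symbol, 9 ε)
  d ∪ b ∪ c ∪ a ∪ (a*·a)* : 25 transitions (6 symbol, 19 ε)
  (c·d)*·(d ∪ b ∪ c ∪ a ∪ (a*·a)*) : 33 transitions (8 symbol, 25 ε)

33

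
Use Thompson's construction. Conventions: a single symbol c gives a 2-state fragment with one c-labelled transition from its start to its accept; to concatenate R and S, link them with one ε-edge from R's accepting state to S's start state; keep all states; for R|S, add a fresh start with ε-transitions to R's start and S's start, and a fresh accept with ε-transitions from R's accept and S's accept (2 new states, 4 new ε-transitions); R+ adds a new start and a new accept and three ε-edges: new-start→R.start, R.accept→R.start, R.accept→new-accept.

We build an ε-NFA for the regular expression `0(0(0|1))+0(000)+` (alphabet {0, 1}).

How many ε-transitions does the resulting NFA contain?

16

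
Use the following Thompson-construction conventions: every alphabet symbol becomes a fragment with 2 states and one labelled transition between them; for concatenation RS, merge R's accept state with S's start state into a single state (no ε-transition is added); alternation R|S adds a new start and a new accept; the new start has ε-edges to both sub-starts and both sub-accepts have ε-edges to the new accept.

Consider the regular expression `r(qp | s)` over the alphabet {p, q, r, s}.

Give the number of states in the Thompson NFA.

8

Bottom-up over the parse tree:
Each of the 4 symbol leaves contributes a 2-state fragment.
  qp : 3 states
  qp | s : 7 states
  r(qp | s) : 8 states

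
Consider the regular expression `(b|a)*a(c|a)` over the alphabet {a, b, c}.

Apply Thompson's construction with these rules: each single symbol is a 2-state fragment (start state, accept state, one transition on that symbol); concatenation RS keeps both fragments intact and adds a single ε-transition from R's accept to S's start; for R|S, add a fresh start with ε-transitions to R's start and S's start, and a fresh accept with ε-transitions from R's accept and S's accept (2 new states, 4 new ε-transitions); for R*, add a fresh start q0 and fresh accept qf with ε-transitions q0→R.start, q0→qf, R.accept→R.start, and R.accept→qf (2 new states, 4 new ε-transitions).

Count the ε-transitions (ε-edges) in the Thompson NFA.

Bottom-up over the parse tree:
Each of the 5 symbol leaves contributes 0 ε-transitions.
  b|a : 4 ε-transitions
  (b|a)* : 8 ε-transitions
  c|a : 4 ε-transitions
  (b|a)*a(c|a) : 14 ε-transitions

14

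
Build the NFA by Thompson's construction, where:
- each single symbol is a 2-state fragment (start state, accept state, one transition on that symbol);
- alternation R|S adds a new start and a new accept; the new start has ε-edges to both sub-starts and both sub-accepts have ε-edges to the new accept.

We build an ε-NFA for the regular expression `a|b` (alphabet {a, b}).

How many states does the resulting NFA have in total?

Building bottom-up:
Each of the 2 symbol leaves contributes a 2-state fragment.
  a|b — 6 states

6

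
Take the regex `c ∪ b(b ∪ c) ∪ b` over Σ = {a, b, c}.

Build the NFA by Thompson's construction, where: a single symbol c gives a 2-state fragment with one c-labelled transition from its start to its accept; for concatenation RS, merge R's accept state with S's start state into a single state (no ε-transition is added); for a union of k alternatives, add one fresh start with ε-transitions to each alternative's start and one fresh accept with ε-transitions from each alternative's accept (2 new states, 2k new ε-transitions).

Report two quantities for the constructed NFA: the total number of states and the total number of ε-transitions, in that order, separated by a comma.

By structural recursion:
Each of the 5 symbol leaves contributes 2 states and 0 ε-transitions.
  b ∪ c : 6 states, 4 ε-transitions
  b(b ∪ c) : 7 states, 4 ε-transitions
  c ∪ b(b ∪ c) ∪ b : 13 states, 10 ε-transitions

13, 10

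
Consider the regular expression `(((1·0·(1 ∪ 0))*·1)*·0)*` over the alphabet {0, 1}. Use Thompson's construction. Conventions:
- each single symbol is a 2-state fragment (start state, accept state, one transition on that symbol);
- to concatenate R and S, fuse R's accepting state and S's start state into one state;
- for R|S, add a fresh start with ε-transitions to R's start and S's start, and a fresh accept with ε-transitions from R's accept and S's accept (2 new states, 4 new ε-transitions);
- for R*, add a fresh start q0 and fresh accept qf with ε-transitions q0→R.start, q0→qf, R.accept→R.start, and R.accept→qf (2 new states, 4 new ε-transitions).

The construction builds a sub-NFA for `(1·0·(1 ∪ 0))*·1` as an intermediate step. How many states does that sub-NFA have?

11

Fragment for `(1·0·(1 ∪ 0))*·1`:
Each of the 5 symbol leaves contributes a 2-state fragment.
  1 ∪ 0 = 6 states
  1·0·(1 ∪ 0) = 8 states
  (1·0·(1 ∪ 0))* = 10 states
  (1·0·(1 ∪ 0))*·1 = 11 states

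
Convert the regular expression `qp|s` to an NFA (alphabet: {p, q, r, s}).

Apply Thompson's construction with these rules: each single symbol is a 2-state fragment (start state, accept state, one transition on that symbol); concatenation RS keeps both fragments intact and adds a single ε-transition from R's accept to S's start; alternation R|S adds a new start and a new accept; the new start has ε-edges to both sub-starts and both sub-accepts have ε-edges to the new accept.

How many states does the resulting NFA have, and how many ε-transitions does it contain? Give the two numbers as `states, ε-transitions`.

8, 5

Bottom-up over the parse tree:
Each of the 3 symbol leaves contributes 2 states and 0 ε-transitions.
  qp — 4 states, 1 ε-transition
  qp|s — 8 states, 5 ε-transitions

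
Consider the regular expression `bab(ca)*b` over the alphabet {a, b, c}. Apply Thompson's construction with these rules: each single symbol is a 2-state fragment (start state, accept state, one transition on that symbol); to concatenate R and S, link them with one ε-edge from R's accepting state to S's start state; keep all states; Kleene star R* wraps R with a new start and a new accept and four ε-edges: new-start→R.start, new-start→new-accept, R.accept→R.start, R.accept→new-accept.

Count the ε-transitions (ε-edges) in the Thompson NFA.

Recursing over subexpressions:
Each of the 6 symbol leaves contributes 0 ε-transitions.
  ca → 1 ε-transition
  (ca)* → 5 ε-transitions
  bab(ca)*b → 9 ε-transitions

9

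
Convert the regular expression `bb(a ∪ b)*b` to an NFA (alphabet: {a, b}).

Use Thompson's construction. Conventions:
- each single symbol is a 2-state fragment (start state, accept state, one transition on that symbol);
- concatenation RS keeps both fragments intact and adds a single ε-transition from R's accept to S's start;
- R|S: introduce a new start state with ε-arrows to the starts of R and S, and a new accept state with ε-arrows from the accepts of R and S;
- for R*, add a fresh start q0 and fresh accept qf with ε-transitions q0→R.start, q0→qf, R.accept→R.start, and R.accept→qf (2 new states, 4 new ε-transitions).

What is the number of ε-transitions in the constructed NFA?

11

By structural recursion:
Each of the 5 symbol leaves contributes 0 ε-transitions.
  a ∪ b — 4 ε-transitions
  (a ∪ b)* — 8 ε-transitions
  bb(a ∪ b)*b — 11 ε-transitions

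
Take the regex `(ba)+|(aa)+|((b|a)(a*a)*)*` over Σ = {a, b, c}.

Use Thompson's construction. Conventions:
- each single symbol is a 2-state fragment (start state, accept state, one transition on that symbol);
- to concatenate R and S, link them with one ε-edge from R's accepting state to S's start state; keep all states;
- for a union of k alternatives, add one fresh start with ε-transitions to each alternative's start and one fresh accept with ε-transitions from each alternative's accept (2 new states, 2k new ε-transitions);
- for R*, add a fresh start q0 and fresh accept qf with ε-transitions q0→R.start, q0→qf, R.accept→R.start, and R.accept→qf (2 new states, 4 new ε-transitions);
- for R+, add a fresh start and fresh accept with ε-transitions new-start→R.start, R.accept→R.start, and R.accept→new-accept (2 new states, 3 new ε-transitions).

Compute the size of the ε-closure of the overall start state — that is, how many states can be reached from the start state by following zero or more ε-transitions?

Let C(F) = |ε-closure(F.start)| within fragment F, and note whether F accepts ε. Symbol fragments have C = 1 and do not accept ε. Then:
  ba — same as the first factor's closure: |ε-closure| = 1
  (ba)+ — |ε-closure| = 1 + 1 = 2 (the body doesn't accept ε, so the new accept is not reached)
  aa — same as the first factor's closure: |ε-closure| = 1
  (aa)+ — |ε-closure| = 1 + 1 = 2 (the body doesn't accept ε, so the new accept is not reached)
  b|a — |ε-closure| = 1 + 1 + 1 = 3 (the new accept is not ε-reachable since no branch accepts ε)
  a* — new start has ε-edges to the inner start and to the new accept, so |ε-closure| = 2 + 1 = 3
  a*a — |ε-closure| = 3 + 1 = 4 (closure spills across the concat boundary because the left factor accepts ε)
  (a*a)* — the star's fresh start ε-reaches both the body's start and the fresh accept: |ε-closure| = 2 + 4 = 6
  (b|a)(a*a)* — |ε-closure| equals the left operand's closure size = 3 (its accept is not ε-reachable, so the closure stops there)
  ((b|a)(a*a)*)* — new start has ε-edges to the inner start and to the new accept, so |ε-closure| = 2 + 3 = 5
  (ba)+|(aa)+|((b|a)(a*a)*)* — new start ε-reaches every alternative's start; at least one alternative accepts ε, so the union's new accept is reached too: |ε-closure| = 1 + 2 + 2 + 5 + 1 = 11

11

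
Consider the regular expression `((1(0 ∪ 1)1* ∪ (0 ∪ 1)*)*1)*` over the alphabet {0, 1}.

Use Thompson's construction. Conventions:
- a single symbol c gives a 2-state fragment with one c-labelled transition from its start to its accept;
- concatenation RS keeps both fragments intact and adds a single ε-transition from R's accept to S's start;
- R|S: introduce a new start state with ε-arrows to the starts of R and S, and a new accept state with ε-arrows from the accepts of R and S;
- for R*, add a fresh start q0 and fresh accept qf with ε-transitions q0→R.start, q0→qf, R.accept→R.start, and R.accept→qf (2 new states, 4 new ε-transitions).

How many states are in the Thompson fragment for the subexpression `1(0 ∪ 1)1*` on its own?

Fragment for `1(0 ∪ 1)1*`:
Each of the 4 symbol leaves contributes a 2-state fragment.
  0 ∪ 1 → 6 states
  1* → 4 states
  1(0 ∪ 1)1* → 12 states

12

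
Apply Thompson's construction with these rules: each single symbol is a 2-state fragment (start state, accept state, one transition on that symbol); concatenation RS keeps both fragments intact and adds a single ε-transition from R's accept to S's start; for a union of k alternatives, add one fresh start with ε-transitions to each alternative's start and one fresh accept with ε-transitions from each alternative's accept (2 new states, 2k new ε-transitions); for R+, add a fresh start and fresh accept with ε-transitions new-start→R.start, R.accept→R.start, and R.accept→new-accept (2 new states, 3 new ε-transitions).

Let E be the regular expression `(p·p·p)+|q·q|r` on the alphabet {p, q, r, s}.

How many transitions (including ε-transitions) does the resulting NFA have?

18

Bottom-up over the parse tree:
Each of the 6 symbol leaves contributes 1 transition (1 symbol, 0 ε).
  p·p·p — 5 transitions (3 symbol, 2 ε)
  (p·p·p)+ — 8 transitions (3 symbol, 5 ε)
  q·q — 3 transitions (2 symbol, 1 ε)
  (p·p·p)+|q·q|r — 18 transitions (6 symbol, 12 ε)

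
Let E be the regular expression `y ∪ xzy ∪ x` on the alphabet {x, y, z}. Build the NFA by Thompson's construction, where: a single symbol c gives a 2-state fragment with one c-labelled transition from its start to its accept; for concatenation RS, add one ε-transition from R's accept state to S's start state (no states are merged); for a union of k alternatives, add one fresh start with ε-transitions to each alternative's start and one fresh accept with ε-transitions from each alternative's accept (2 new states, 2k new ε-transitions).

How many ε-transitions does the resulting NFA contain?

Bottom-up over the parse tree:
Each of the 5 symbol leaves contributes 0 ε-transitions.
  xzy : 2 ε-transitions
  y ∪ xzy ∪ x : 8 ε-transitions

8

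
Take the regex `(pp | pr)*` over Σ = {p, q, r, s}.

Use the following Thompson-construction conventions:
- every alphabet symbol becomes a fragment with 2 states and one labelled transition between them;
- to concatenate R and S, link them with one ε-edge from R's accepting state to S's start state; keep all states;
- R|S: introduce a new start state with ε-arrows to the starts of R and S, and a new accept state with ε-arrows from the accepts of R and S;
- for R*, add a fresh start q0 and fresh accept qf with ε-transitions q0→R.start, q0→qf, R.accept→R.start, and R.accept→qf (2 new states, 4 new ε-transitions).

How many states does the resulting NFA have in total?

12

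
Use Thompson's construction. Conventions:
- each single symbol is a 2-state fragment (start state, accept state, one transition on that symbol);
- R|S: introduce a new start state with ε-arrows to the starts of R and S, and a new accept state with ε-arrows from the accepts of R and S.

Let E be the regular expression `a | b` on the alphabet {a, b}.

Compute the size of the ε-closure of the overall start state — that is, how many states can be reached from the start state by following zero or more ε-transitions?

3

Let C(F) = |ε-closure(F.start)| within fragment F, and note whether F accepts ε. Symbol fragments have C = 1 and do not accept ε. Then:
  a | b → |closure| = 1 + 1 + 1 = 3 (the new accept is not ε-reachable since no branch accepts ε)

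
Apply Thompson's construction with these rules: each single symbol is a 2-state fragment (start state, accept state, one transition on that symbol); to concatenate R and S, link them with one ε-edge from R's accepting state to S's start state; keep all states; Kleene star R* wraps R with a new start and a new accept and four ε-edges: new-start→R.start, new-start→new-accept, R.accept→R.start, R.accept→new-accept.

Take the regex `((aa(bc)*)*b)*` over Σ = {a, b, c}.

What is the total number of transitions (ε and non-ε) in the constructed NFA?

By structural recursion:
Each of the 5 symbol leaves contributes 1 transition (1 symbol, 0 ε).
  bc → 3 transitions (2 symbol, 1 ε)
  (bc)* → 7 transitions (2 symbol, 5 ε)
  aa(bc)* → 11 transitions (4 symbol, 7 ε)
  (aa(bc)*)* → 15 transitions (4 symbol, 11 ε)
  (aa(bc)*)*b → 17 transitions (5 symbol, 12 ε)
  ((aa(bc)*)*b)* → 21 transitions (5 symbol, 16 ε)

21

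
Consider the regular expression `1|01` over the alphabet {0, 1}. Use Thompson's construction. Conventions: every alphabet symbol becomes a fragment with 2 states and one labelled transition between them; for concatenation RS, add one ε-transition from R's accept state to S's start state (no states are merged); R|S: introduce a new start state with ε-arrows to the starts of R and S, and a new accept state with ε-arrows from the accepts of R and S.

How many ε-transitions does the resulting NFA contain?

5

By structural recursion:
Each of the 3 symbol leaves contributes 0 ε-transitions.
  01 → 1 ε-transition
  1|01 → 5 ε-transitions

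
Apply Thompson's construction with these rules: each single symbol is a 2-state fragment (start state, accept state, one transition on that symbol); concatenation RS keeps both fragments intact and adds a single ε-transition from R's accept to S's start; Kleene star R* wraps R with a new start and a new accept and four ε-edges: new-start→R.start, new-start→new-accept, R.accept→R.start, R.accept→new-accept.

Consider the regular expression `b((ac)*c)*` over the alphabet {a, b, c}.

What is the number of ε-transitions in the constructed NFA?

11

By structural recursion:
Each of the 4 symbol leaves contributes 0 ε-transitions.
  ac → 1 ε-transition
  (ac)* → 5 ε-transitions
  (ac)*c → 6 ε-transitions
  ((ac)*c)* → 10 ε-transitions
  b((ac)*c)* → 11 ε-transitions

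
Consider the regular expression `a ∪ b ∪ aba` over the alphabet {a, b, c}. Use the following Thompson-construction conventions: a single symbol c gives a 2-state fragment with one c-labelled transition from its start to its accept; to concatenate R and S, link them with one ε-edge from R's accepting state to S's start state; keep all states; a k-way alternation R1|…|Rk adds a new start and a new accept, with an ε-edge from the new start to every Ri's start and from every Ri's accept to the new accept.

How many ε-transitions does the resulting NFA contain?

8

Per subexpression:
Each of the 5 symbol leaves contributes 0 ε-transitions.
  aba — 2 ε-transitions
  a ∪ b ∪ aba — 8 ε-transitions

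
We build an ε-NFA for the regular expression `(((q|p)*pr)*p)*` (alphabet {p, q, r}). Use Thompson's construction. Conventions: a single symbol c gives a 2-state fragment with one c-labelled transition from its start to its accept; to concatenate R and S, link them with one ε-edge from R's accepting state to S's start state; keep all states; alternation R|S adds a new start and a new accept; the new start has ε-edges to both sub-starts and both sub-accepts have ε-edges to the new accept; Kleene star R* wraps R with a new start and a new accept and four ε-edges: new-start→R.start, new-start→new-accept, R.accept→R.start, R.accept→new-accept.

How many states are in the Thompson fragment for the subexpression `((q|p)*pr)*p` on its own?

16

Fragment for `((q|p)*pr)*p`:
Each of the 5 symbol leaves contributes a 2-state fragment.
  q|p : 6 states
  (q|p)* : 8 states
  (q|p)*pr : 12 states
  ((q|p)*pr)* : 14 states
  ((q|p)*pr)*p : 16 states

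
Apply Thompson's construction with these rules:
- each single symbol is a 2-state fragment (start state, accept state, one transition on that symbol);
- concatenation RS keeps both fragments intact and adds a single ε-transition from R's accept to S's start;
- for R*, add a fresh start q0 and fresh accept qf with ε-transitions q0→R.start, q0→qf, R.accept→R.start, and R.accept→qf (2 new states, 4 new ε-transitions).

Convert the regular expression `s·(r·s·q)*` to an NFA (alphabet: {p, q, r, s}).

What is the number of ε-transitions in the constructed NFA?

7

Building bottom-up:
Each of the 4 symbol leaves contributes 0 ε-transitions.
  r·s·q — 2 ε-transitions
  (r·s·q)* — 6 ε-transitions
  s·(r·s·q)* — 7 ε-transitions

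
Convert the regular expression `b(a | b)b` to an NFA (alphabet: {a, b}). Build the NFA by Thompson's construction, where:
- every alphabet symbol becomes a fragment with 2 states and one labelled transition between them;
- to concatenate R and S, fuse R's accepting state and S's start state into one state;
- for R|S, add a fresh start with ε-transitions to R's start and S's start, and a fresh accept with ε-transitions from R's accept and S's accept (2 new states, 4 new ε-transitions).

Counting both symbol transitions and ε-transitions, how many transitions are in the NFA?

8

By structural recursion:
Each of the 4 symbol leaves contributes 1 transition (1 symbol, 0 ε).
  a | b = 6 transitions (2 symbol, 4 ε)
  b(a | b)b = 8 transitions (4 symbol, 4 ε)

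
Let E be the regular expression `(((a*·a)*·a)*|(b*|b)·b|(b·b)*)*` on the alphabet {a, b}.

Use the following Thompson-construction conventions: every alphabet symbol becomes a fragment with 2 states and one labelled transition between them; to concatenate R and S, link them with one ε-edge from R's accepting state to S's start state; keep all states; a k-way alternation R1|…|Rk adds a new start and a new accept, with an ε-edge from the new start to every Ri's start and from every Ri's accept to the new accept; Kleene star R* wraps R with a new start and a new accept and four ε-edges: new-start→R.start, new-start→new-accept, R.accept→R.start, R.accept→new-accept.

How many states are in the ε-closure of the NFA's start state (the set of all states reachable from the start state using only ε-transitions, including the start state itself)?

23

Let C(F) = |ε-closure(F.start)| within fragment F, and note whether F accepts ε. Symbol fragments have C = 1 and do not accept ε. Then:
  a* → new start has ε-edges to the inner start and to the new accept, so |ε-closure| = 2 + 1 = 3
  a*·a → |ε-closure| = 3 + 1 = 4 (closure spills across the concat boundary because the left factor accepts ε)
  (a*·a)* → new start has ε-edges to the inner start and to the new accept, so |ε-closure| = 2 + 4 = 6
  (a*·a)*·a → the left operand accepts ε, so the closure extends into the next operand (via the concat ε-link); |ε-closure| = 6 + 1 = 7
  ((a*·a)*·a)* → the star's fresh start ε-reaches both the body's start and the fresh accept: |ε-closure| = 2 + 7 = 9
  b* → new start has ε-edges to the inner start and to the new accept, so |ε-closure| = 2 + 1 = 3
  b*|b → new start ε-reaches every alternative's start; at least one alternative accepts ε, so the union's new accept is reached too: |ε-closure| = 1 + 3 + 1 + 1 = 6
  (b*|b)·b → the left operand accepts ε, so the closure extends into the next operand (via the concat ε-link); |ε-closure| = 6 + 1 = 7
  b·b → same as the first factor's closure: |ε-closure| = 1
  (b·b)* → new start has ε-edges to the inner start and to the new accept, so |ε-closure| = 2 + 1 = 3
  ((a*·a)*·a)*|(b*|b)·b|(b·b)* → |ε-closure| = 1 (new start) + (9 + 7 + 3) + 1 (new accept, since some branch ε-reaches its own accept) = 21
  (((a*·a)*·a)*|(b*|b)·b|(b·b)*)* → |ε-closure| = 1 (new start) + 21 (body) + 1 (new accept) = 23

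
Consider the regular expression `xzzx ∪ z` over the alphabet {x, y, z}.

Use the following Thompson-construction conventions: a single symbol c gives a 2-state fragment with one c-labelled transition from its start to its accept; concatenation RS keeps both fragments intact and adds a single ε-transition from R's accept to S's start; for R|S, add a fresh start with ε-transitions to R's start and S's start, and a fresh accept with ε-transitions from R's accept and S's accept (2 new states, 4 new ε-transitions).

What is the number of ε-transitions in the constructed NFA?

7

By structural recursion:
Each of the 5 symbol leaves contributes 0 ε-transitions.
  xzzx = 3 ε-transitions
  xzzx ∪ z = 7 ε-transitions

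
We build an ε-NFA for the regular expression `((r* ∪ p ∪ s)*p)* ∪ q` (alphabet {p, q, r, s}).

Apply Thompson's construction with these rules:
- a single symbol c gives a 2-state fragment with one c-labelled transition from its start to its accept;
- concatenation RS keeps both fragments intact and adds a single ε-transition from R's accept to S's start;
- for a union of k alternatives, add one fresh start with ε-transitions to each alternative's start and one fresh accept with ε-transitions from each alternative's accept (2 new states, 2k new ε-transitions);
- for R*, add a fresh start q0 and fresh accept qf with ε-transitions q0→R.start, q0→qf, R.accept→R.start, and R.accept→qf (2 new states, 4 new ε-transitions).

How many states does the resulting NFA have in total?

20

Per subexpression:
Each of the 5 symbol leaves contributes a 2-state fragment.
  r* → 4 states
  r* ∪ p ∪ s → 10 states
  (r* ∪ p ∪ s)* → 12 states
  (r* ∪ p ∪ s)*p → 14 states
  ((r* ∪ p ∪ s)*p)* → 16 states
  ((r* ∪ p ∪ s)*p)* ∪ q → 20 states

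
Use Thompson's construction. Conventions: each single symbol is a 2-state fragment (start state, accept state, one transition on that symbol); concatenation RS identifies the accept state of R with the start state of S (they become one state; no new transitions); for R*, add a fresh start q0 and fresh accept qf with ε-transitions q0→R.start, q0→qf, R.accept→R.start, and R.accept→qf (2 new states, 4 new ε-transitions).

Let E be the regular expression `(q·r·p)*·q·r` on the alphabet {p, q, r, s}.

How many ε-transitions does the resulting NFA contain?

4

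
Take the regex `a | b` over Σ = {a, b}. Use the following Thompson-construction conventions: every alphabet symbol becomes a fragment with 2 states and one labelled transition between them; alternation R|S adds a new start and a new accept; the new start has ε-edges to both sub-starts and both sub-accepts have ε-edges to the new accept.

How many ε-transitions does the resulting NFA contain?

4

Recursing over subexpressions:
Each of the 2 symbol leaves contributes 0 ε-transitions.
  a | b → 4 ε-transitions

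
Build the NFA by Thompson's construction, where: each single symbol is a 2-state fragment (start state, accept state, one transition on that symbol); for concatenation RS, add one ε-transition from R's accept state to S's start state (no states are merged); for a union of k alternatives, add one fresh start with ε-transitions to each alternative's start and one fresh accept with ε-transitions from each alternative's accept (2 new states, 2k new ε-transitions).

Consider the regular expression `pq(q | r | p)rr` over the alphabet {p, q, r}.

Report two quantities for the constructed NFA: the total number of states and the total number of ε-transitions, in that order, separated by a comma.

16, 10

Per subexpression:
Each of the 7 symbol leaves contributes 2 states and 0 ε-transitions.
  q | r | p : 8 states, 6 ε-transitions
  pq(q | r | p)rr : 16 states, 10 ε-transitions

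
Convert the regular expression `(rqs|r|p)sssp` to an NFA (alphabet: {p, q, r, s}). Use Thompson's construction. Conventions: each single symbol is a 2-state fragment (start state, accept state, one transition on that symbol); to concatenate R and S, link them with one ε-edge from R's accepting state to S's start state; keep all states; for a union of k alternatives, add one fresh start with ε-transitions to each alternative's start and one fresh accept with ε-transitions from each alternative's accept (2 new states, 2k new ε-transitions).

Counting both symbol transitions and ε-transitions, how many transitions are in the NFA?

21

Per subexpression:
Each of the 9 symbol leaves contributes 1 transition (1 symbol, 0 ε).
  rqs = 5 transitions (3 symbol, 2 ε)
  rqs|r|p = 13 transitions (5 symbol, 8 ε)
  (rqs|r|p)sssp = 21 transitions (9 symbol, 12 ε)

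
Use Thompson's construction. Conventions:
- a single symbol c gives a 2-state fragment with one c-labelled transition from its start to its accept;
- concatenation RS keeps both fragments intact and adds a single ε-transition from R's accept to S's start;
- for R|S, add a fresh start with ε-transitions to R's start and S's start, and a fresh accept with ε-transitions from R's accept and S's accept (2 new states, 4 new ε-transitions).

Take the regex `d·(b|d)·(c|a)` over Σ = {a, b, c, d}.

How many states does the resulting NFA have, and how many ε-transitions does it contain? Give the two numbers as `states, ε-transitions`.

14, 10

Recursing over subexpressions:
Each of the 5 symbol leaves contributes 2 states and 0 ε-transitions.
  b|d = 6 states, 4 ε-transitions
  c|a = 6 states, 4 ε-transitions
  d·(b|d)·(c|a) = 14 states, 10 ε-transitions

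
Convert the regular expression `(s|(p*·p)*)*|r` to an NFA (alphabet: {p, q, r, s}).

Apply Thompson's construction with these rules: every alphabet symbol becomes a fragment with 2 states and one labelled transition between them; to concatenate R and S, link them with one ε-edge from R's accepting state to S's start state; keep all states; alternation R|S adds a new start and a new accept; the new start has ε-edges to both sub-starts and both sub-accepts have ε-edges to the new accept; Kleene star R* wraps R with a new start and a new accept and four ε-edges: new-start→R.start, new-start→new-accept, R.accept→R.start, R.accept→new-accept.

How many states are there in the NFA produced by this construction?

Building bottom-up:
Each of the 4 symbol leaves contributes a 2-state fragment.
  p* — 4 states
  p*·p — 6 states
  (p*·p)* — 8 states
  s|(p*·p)* — 12 states
  (s|(p*·p)*)* — 14 states
  (s|(p*·p)*)*|r — 18 states

18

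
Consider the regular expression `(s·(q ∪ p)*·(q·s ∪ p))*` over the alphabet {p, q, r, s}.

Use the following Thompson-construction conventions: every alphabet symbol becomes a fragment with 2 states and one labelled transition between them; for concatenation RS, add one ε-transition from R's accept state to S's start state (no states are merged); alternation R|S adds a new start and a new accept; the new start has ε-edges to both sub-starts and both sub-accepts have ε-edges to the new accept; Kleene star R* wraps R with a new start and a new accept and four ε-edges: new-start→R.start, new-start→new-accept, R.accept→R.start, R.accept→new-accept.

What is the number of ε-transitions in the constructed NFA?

19

Per subexpression:
Each of the 6 symbol leaves contributes 0 ε-transitions.
  q ∪ p : 4 ε-transitions
  (q ∪ p)* : 8 ε-transitions
  q·s : 1 ε-transition
  q·s ∪ p : 5 ε-transitions
  s·(q ∪ p)*·(q·s ∪ p) : 15 ε-transitions
  (s·(q ∪ p)*·(q·s ∪ p))* : 19 ε-transitions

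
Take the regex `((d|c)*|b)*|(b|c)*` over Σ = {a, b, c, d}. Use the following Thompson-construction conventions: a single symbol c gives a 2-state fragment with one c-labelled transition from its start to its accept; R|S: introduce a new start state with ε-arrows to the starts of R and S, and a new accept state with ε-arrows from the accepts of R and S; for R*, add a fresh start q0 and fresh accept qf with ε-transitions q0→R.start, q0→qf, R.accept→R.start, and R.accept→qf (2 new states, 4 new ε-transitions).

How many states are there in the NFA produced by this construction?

Per subexpression:
Each of the 5 symbol leaves contributes a 2-state fragment.
  d|c — 6 states
  (d|c)* — 8 states
  (d|c)*|b — 12 states
  ((d|c)*|b)* — 14 states
  b|c — 6 states
  (b|c)* — 8 states
  ((d|c)*|b)*|(b|c)* — 24 states

24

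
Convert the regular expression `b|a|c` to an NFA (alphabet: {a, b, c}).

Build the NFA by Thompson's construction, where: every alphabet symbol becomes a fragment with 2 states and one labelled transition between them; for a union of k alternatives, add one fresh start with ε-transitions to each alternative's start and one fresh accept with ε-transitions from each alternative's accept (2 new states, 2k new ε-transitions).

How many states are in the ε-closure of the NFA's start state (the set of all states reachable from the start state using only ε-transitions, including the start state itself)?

4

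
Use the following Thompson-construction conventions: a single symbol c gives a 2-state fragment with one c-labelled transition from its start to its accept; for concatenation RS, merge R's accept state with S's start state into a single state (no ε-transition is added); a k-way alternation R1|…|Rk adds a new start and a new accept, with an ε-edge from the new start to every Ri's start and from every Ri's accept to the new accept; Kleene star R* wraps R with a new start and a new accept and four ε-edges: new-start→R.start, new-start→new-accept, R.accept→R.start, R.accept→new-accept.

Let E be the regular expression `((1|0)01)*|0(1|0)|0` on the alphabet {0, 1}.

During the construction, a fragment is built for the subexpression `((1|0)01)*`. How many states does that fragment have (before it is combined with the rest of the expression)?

10

Fragment for `((1|0)01)*`:
Each of the 4 symbol leaves contributes a 2-state fragment.
  1|0 : 6 states
  (1|0)01 : 8 states
  ((1|0)01)* : 10 states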